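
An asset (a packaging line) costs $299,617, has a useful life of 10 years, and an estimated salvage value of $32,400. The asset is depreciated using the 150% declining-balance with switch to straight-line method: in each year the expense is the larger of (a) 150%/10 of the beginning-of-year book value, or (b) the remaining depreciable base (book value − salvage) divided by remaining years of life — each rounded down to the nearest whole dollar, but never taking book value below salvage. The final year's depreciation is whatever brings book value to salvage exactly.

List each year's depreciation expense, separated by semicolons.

$44,942; $38,201; $32,471; $27,600; $23,460; $20,108; $20,108; $20,109; $20,109; $20,109

Depreciable base = $299,617 − $32,400 = $267,217.
Year 1: DB = ⌊$299,617 × 150%/10⌋ = $44,942; SL = ⌊$267,217/10⌋ = $26,721 → take DB $44,942. Book value $254,675.
Year 2: DB = ⌊$254,675 × 150%/10⌋ = $38,201; SL = ⌊$222,275/9⌋ = $24,697 → take DB $38,201. Book value $216,474.
Year 3: DB = ⌊$216,474 × 150%/10⌋ = $32,471; SL = ⌊$184,074/8⌋ = $23,009 → take DB $32,471. Book value $184,003.
Year 4: DB = ⌊$184,003 × 150%/10⌋ = $27,600; SL = ⌊$151,603/7⌋ = $21,657 → take DB $27,600. Book value $156,403.
Year 5: DB = ⌊$156,403 × 150%/10⌋ = $23,460; SL = ⌊$124,003/6⌋ = $20,667 → take DB $23,460. Book value $132,943.
Year 6: DB = ⌊$132,943 × 150%/10⌋ = $19,941; SL = ⌊$100,543/5⌋ = $20,108 → take SL $20,108. Book value $112,835.
Year 7: DB = ⌊$112,835 × 150%/10⌋ = $16,925; SL = ⌊$80,435/4⌋ = $20,108 → take SL $20,108. Book value $92,727.
Year 8: DB = ⌊$92,727 × 150%/10⌋ = $13,909; SL = ⌊$60,327/3⌋ = $20,109 → take SL $20,109. Book value $72,618.
Year 9: DB = ⌊$72,618 × 150%/10⌋ = $10,892; SL = ⌊$40,218/2⌋ = $20,109 → take SL $20,109. Book value $52,509.
Year 10 (final): $52,509 − $32,400 = $20,109. Book value $32,400.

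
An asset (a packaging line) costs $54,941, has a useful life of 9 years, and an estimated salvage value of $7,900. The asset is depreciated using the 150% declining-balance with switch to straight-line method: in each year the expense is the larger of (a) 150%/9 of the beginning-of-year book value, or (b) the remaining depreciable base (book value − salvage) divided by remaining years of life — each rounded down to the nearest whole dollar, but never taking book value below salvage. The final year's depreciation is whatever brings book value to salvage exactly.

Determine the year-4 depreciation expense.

Depreciable base = $54,941 − $7,900 = $47,041.
Year 1: DB = ⌊$54,941 × 150%/9⌋ = $9,156; SL = ⌊$47,041/9⌋ = $5,226 → take DB $9,156. Book value $45,785.
Year 2: DB = ⌊$45,785 × 150%/9⌋ = $7,630; SL = ⌊$37,885/8⌋ = $4,735 → take DB $7,630. Book value $38,155.
Year 3: DB = ⌊$38,155 × 150%/9⌋ = $6,359; SL = ⌊$30,255/7⌋ = $4,322 → take DB $6,359. Book value $31,796.
Year 4: DB = ⌊$31,796 × 150%/9⌋ = $5,299; SL = ⌊$23,896/6⌋ = $3,982 → take DB $5,299. Book value $26,497.

$5,299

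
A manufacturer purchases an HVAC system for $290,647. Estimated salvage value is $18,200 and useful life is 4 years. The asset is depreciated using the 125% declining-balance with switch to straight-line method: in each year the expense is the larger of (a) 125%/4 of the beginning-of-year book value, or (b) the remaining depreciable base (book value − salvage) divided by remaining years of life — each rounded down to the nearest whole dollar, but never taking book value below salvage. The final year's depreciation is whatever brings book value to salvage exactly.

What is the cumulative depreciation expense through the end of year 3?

$212,858

Depreciable base = $290,647 − $18,200 = $272,447.
Year 1: DB = ⌊$290,647 × 125%/4⌋ = $90,827; SL = ⌊$272,447/4⌋ = $68,111 → take DB $90,827. Book value $199,820.
Year 2: DB = ⌊$199,820 × 125%/4⌋ = $62,443; SL = ⌊$181,620/3⌋ = $60,540 → take DB $62,443. Book value $137,377.
Year 3: DB = ⌊$137,377 × 125%/4⌋ = $42,930; SL = ⌊$119,177/2⌋ = $59,588 → take SL $59,588. Book value $77,789.
Accumulated through year 3 = $290,647 − $77,789 = $212,858.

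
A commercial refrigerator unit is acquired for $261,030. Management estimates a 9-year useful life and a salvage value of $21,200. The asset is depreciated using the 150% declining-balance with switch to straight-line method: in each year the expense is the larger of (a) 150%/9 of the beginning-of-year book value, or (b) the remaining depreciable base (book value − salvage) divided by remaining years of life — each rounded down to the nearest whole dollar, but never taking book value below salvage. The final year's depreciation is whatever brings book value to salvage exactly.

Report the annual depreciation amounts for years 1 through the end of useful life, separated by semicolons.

Depreciable base = $261,030 − $21,200 = $239,830.
Year 1: DB = ⌊$261,030 × 150%/9⌋ = $43,505; SL = ⌊$239,830/9⌋ = $26,647 → take DB $43,505. Book value $217,525.
Year 2: DB = ⌊$217,525 × 150%/9⌋ = $36,254; SL = ⌊$196,325/8⌋ = $24,540 → take DB $36,254. Book value $181,271.
Year 3: DB = ⌊$181,271 × 150%/9⌋ = $30,211; SL = ⌊$160,071/7⌋ = $22,867 → take DB $30,211. Book value $151,060.
Year 4: DB = ⌊$151,060 × 150%/9⌋ = $25,176; SL = ⌊$129,860/6⌋ = $21,643 → take DB $25,176. Book value $125,884.
Year 5: DB = ⌊$125,884 × 150%/9⌋ = $20,980; SL = ⌊$104,684/5⌋ = $20,936 → take DB $20,980. Book value $104,904.
Year 6: DB = ⌊$104,904 × 150%/9⌋ = $17,484; SL = ⌊$83,704/4⌋ = $20,926 → take SL $20,926. Book value $83,978.
Year 7: DB = ⌊$83,978 × 150%/9⌋ = $13,996; SL = ⌊$62,778/3⌋ = $20,926 → take SL $20,926. Book value $63,052.
Year 8: DB = ⌊$63,052 × 150%/9⌋ = $10,508; SL = ⌊$41,852/2⌋ = $20,926 → take SL $20,926. Book value $42,126.
Year 9 (final): $42,126 − $21,200 = $20,926. Book value $21,200.

$43,505; $36,254; $30,211; $25,176; $20,980; $20,926; $20,926; $20,926; $20,926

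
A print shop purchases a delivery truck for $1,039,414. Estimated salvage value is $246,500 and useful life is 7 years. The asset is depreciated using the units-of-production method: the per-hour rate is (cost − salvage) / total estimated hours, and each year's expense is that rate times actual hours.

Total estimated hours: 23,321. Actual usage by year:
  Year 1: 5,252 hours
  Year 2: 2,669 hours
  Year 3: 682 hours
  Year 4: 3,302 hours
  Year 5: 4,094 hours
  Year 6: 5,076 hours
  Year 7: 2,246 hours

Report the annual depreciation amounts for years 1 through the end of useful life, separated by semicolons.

$178,568; $90,746; $23,188; $112,268; $139,196; $172,584; $76,364

Depreciable base = $1,039,414 − $246,500 = $792,914.
Rate = $792,914 / 23,321 hours = $34 per hour.
Year 1: 5,252 × $34 = $178,568. Book value $860,846.
Year 2: 2,669 × $34 = $90,746. Book value $770,100.
Year 3: 682 × $34 = $23,188. Book value $746,912.
Year 4: 3,302 × $34 = $112,268. Book value $634,644.
Year 5: 4,094 × $34 = $139,196. Book value $495,448.
Year 6: 5,076 × $34 = $172,584. Book value $322,864.
Year 7: 2,246 × $34 = $76,364. Book value $246,500.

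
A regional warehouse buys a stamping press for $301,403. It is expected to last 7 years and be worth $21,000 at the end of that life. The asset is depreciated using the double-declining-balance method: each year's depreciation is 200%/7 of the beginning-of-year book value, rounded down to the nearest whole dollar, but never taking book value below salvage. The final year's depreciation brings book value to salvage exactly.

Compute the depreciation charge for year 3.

$43,936

Depreciable base = $301,403 − $21,000 = $280,403.
Year 1: ⌊$301,403 × 200%/7⌋ = $86,115. Book value $215,288.
Year 2: ⌊$215,288 × 200%/7⌋ = $61,510. Book value $153,778.
Year 3: ⌊$153,778 × 200%/7⌋ = $43,936. Book value $109,842.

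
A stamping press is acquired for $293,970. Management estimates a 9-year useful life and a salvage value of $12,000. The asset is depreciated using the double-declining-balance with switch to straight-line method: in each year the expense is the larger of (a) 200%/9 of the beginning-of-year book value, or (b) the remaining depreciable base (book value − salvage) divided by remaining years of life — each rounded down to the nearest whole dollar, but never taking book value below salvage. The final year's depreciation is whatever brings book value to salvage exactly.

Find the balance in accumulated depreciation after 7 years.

Depreciable base = $293,970 − $12,000 = $281,970.
Year 1: DB = ⌊$293,970 × 200%/9⌋ = $65,326; SL = ⌊$281,970/9⌋ = $31,330 → take DB $65,326. Book value $228,644.
Year 2: DB = ⌊$228,644 × 200%/9⌋ = $50,809; SL = ⌊$216,644/8⌋ = $27,080 → take DB $50,809. Book value $177,835.
Year 3: DB = ⌊$177,835 × 200%/9⌋ = $39,518; SL = ⌊$165,835/7⌋ = $23,690 → take DB $39,518. Book value $138,317.
Year 4: DB = ⌊$138,317 × 200%/9⌋ = $30,737; SL = ⌊$126,317/6⌋ = $21,052 → take DB $30,737. Book value $107,580.
Year 5: DB = ⌊$107,580 × 200%/9⌋ = $23,906; SL = ⌊$95,580/5⌋ = $19,116 → take DB $23,906. Book value $83,674.
Year 6: DB = ⌊$83,674 × 200%/9⌋ = $18,594; SL = ⌊$71,674/4⌋ = $17,918 → take DB $18,594. Book value $65,080.
Year 7: DB = ⌊$65,080 × 200%/9⌋ = $14,462; SL = ⌊$53,080/3⌋ = $17,693 → take SL $17,693. Book value $47,387.
Accumulated through year 7 = $293,970 − $47,387 = $246,583.

$246,583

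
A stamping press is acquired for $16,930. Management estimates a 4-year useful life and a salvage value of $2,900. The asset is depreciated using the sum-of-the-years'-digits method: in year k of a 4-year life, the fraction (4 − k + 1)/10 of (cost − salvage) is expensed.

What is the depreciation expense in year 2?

Depreciable base = $16,930 − $2,900 = $14,030.
Sum of the years' digits = 4+3+2+1 = 10.
Year 1: $14,030 × 4/10 = $5,612. Book value $11,318.
Year 2: $14,030 × 3/10 = $4,209. Book value $7,109.

$4,209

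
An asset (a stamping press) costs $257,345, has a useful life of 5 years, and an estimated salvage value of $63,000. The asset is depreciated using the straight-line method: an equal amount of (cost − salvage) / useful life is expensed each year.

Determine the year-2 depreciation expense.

Depreciable base = $257,345 − $63,000 = $194,345.
Annual expense = $194,345 / 5 = $38,869.

$38,869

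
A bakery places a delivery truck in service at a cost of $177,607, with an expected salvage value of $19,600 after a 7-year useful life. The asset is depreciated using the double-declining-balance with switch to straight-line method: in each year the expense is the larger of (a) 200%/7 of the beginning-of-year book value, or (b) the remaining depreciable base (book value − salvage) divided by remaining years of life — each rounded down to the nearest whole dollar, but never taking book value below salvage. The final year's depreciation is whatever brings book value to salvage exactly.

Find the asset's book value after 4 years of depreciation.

Depreciable base = $177,607 − $19,600 = $158,007.
Year 1: DB = ⌊$177,607 × 200%/7⌋ = $50,744; SL = ⌊$158,007/7⌋ = $22,572 → take DB $50,744. Book value $126,863.
Year 2: DB = ⌊$126,863 × 200%/7⌋ = $36,246; SL = ⌊$107,263/6⌋ = $17,877 → take DB $36,246. Book value $90,617.
Year 3: DB = ⌊$90,617 × 200%/7⌋ = $25,890; SL = ⌊$71,017/5⌋ = $14,203 → take DB $25,890. Book value $64,727.
Year 4: DB = ⌊$64,727 × 200%/7⌋ = $18,493; SL = ⌊$45,127/4⌋ = $11,281 → take DB $18,493. Book value $46,234.

$46,234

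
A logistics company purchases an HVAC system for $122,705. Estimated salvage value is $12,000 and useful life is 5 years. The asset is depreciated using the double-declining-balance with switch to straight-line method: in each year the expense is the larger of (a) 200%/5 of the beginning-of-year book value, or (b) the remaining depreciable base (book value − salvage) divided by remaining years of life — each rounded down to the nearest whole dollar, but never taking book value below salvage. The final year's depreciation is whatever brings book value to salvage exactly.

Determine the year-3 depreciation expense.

Depreciable base = $122,705 − $12,000 = $110,705.
Year 1: DB = ⌊$122,705 × 200%/5⌋ = $49,082; SL = ⌊$110,705/5⌋ = $22,141 → take DB $49,082. Book value $73,623.
Year 2: DB = ⌊$73,623 × 200%/5⌋ = $29,449; SL = ⌊$61,623/4⌋ = $15,405 → take DB $29,449. Book value $44,174.
Year 3: DB = ⌊$44,174 × 200%/5⌋ = $17,669; SL = ⌊$32,174/3⌋ = $10,724 → take DB $17,669. Book value $26,505.

$17,669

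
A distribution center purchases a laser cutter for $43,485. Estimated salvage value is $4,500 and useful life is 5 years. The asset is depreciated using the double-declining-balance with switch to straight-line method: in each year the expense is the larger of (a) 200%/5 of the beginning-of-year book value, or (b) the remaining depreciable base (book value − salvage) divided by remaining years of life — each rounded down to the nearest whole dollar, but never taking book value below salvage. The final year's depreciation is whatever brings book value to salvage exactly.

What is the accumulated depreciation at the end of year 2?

$27,830

Depreciable base = $43,485 − $4,500 = $38,985.
Year 1: DB = ⌊$43,485 × 200%/5⌋ = $17,394; SL = ⌊$38,985/5⌋ = $7,797 → take DB $17,394. Book value $26,091.
Year 2: DB = ⌊$26,091 × 200%/5⌋ = $10,436; SL = ⌊$21,591/4⌋ = $5,397 → take DB $10,436. Book value $15,655.
Accumulated through year 2 = $43,485 − $15,655 = $27,830.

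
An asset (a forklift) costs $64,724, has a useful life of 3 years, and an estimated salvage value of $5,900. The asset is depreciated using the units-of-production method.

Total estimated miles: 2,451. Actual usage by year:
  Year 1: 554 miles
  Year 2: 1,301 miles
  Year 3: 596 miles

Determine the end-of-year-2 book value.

Depreciable base = $64,724 − $5,900 = $58,824.
Rate = $58,824 / 2,451 miles = $24 per mile.
Year 1: 554 × $24 = $13,296. Book value $51,428.
Year 2: 1,301 × $24 = $31,224. Book value $20,204.

$20,204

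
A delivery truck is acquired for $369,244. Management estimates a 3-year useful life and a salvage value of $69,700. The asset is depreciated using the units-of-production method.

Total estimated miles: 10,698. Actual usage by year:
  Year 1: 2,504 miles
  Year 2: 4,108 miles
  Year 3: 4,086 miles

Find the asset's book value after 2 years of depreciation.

Depreciable base = $369,244 − $69,700 = $299,544.
Rate = $299,544 / 10,698 miles = $28 per mile.
Year 1: 2,504 × $28 = $70,112. Book value $299,132.
Year 2: 4,108 × $28 = $115,024. Book value $184,108.

$184,108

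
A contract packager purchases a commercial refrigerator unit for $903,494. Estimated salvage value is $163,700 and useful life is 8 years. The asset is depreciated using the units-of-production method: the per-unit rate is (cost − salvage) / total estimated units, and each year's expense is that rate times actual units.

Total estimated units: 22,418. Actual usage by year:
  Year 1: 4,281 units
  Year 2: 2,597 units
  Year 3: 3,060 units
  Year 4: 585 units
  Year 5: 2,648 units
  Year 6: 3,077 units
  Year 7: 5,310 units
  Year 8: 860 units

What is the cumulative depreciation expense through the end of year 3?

Depreciable base = $903,494 − $163,700 = $739,794.
Rate = $739,794 / 22,418 units = $33 per unit.
Year 1: 4,281 × $33 = $141,273. Book value $762,221.
Year 2: 2,597 × $33 = $85,701. Book value $676,520.
Year 3: 3,060 × $33 = $100,980. Book value $575,540.
Accumulated through year 3 = $903,494 − $575,540 = $327,954.

$327,954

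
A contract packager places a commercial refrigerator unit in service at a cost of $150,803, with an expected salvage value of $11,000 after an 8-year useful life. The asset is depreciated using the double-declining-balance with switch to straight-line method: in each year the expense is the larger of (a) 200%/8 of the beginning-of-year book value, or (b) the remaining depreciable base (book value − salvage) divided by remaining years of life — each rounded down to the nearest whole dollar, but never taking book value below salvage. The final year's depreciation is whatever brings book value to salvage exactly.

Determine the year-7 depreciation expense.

$7,920

Depreciable base = $150,803 − $11,000 = $139,803.
Year 1: DB = ⌊$150,803 × 200%/8⌋ = $37,700; SL = ⌊$139,803/8⌋ = $17,475 → take DB $37,700. Book value $113,103.
Year 2: DB = ⌊$113,103 × 200%/8⌋ = $28,275; SL = ⌊$102,103/7⌋ = $14,586 → take DB $28,275. Book value $84,828.
Year 3: DB = ⌊$84,828 × 200%/8⌋ = $21,207; SL = ⌊$73,828/6⌋ = $12,304 → take DB $21,207. Book value $63,621.
Year 4: DB = ⌊$63,621 × 200%/8⌋ = $15,905; SL = ⌊$52,621/5⌋ = $10,524 → take DB $15,905. Book value $47,716.
Year 5: DB = ⌊$47,716 × 200%/8⌋ = $11,929; SL = ⌊$36,716/4⌋ = $9,179 → take DB $11,929. Book value $35,787.
Year 6: DB = ⌊$35,787 × 200%/8⌋ = $8,946; SL = ⌊$24,787/3⌋ = $8,262 → take DB $8,946. Book value $26,841.
Year 7: DB = ⌊$26,841 × 200%/8⌋ = $6,710; SL = ⌊$15,841/2⌋ = $7,920 → take SL $7,920. Book value $18,921.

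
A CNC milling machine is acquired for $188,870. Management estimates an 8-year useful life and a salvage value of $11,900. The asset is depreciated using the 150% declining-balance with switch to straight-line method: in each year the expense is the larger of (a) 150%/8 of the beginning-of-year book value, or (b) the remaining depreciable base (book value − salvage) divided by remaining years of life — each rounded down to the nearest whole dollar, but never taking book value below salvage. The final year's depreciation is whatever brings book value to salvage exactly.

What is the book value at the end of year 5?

$64,709

Depreciable base = $188,870 − $11,900 = $176,970.
Year 1: DB = ⌊$188,870 × 150%/8⌋ = $35,413; SL = ⌊$176,970/8⌋ = $22,121 → take DB $35,413. Book value $153,457.
Year 2: DB = ⌊$153,457 × 150%/8⌋ = $28,773; SL = ⌊$141,557/7⌋ = $20,222 → take DB $28,773. Book value $124,684.
Year 3: DB = ⌊$124,684 × 150%/8⌋ = $23,378; SL = ⌊$112,784/6⌋ = $18,797 → take DB $23,378. Book value $101,306.
Year 4: DB = ⌊$101,306 × 150%/8⌋ = $18,994; SL = ⌊$89,406/5⌋ = $17,881 → take DB $18,994. Book value $82,312.
Year 5: DB = ⌊$82,312 × 150%/8⌋ = $15,433; SL = ⌊$70,412/4⌋ = $17,603 → take SL $17,603. Book value $64,709.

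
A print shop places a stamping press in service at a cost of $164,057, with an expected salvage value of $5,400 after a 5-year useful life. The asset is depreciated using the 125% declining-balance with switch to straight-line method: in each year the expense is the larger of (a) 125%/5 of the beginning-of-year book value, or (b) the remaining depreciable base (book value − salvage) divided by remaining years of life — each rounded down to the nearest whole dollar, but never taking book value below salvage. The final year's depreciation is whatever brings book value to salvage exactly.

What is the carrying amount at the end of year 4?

$34,361

Depreciable base = $164,057 − $5,400 = $158,657.
Year 1: DB = ⌊$164,057 × 125%/5⌋ = $41,014; SL = ⌊$158,657/5⌋ = $31,731 → take DB $41,014. Book value $123,043.
Year 2: DB = ⌊$123,043 × 125%/5⌋ = $30,760; SL = ⌊$117,643/4⌋ = $29,410 → take DB $30,760. Book value $92,283.
Year 3: DB = ⌊$92,283 × 125%/5⌋ = $23,070; SL = ⌊$86,883/3⌋ = $28,961 → take SL $28,961. Book value $63,322.
Year 4: DB = ⌊$63,322 × 125%/5⌋ = $15,830; SL = ⌊$57,922/2⌋ = $28,961 → take SL $28,961. Book value $34,361.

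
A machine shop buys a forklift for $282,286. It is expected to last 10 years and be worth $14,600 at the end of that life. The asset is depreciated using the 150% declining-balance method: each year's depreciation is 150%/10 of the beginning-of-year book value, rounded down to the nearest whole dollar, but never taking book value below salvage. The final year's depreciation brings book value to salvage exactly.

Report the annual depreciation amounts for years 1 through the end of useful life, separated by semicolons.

Depreciable base = $282,286 − $14,600 = $267,686.
Year 1: ⌊$282,286 × 150%/10⌋ = $42,342. Book value $239,944.
Year 2: ⌊$239,944 × 150%/10⌋ = $35,991. Book value $203,953.
Year 3: ⌊$203,953 × 150%/10⌋ = $30,592. Book value $173,361.
Year 4: ⌊$173,361 × 150%/10⌋ = $26,004. Book value $147,357.
Year 5: ⌊$147,357 × 150%/10⌋ = $22,103. Book value $125,254.
Year 6: ⌊$125,254 × 150%/10⌋ = $18,788. Book value $106,466.
Year 7: ⌊$106,466 × 150%/10⌋ = $15,969. Book value $90,497.
Year 8: ⌊$90,497 × 150%/10⌋ = $13,574. Book value $76,923.
Year 9: ⌊$76,923 × 150%/10⌋ = $11,538. Book value $65,385.
Year 10 (final): $65,385 − $14,600 = $50,785. Book value $14,600.

$42,342; $35,991; $30,592; $26,004; $22,103; $18,788; $15,969; $13,574; $11,538; $50,785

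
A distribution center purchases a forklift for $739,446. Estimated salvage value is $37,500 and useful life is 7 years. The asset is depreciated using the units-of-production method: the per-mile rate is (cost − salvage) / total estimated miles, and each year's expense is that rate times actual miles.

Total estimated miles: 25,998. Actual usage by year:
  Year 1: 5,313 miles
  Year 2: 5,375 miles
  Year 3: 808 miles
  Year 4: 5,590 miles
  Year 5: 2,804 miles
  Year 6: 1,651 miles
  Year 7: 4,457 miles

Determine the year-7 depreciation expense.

$120,339

Depreciable base = $739,446 − $37,500 = $701,946.
Rate = $701,946 / 25,998 miles = $27 per mile.
Year 1: 5,313 × $27 = $143,451. Book value $595,995.
Year 2: 5,375 × $27 = $145,125. Book value $450,870.
Year 3: 808 × $27 = $21,816. Book value $429,054.
Year 4: 5,590 × $27 = $150,930. Book value $278,124.
Year 5: 2,804 × $27 = $75,708. Book value $202,416.
Year 6: 1,651 × $27 = $44,577. Book value $157,839.
Year 7: 4,457 × $27 = $120,339. Book value $37,500.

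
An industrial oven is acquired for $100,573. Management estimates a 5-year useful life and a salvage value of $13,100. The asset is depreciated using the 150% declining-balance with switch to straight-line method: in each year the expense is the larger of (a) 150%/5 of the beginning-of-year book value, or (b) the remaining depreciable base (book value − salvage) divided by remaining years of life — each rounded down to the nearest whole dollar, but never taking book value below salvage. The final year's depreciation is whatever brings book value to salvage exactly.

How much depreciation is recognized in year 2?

Depreciable base = $100,573 − $13,100 = $87,473.
Year 1: DB = ⌊$100,573 × 150%/5⌋ = $30,171; SL = ⌊$87,473/5⌋ = $17,494 → take DB $30,171. Book value $70,402.
Year 2: DB = ⌊$70,402 × 150%/5⌋ = $21,120; SL = ⌊$57,302/4⌋ = $14,325 → take DB $21,120. Book value $49,282.

$21,120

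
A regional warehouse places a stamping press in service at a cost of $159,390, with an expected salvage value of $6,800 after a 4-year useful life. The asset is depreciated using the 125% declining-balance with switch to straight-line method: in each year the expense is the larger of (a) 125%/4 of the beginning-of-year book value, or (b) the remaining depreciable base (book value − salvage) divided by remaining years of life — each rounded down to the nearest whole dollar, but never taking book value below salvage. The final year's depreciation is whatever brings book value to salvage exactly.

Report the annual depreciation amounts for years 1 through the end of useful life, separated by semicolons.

$49,809; $34,260; $34,260; $34,261

Depreciable base = $159,390 − $6,800 = $152,590.
Year 1: DB = ⌊$159,390 × 125%/4⌋ = $49,809; SL = ⌊$152,590/4⌋ = $38,147 → take DB $49,809. Book value $109,581.
Year 2: DB = ⌊$109,581 × 125%/4⌋ = $34,244; SL = ⌊$102,781/3⌋ = $34,260 → take SL $34,260. Book value $75,321.
Year 3: DB = ⌊$75,321 × 125%/4⌋ = $23,537; SL = ⌊$68,521/2⌋ = $34,260 → take SL $34,260. Book value $41,061.
Year 4 (final): $41,061 − $6,800 = $34,261. Book value $6,800.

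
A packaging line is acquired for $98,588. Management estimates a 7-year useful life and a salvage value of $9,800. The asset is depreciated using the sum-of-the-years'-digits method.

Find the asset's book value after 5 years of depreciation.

Depreciable base = $98,588 − $9,800 = $88,788.
Sum of the years' digits = 7+6+5+4+3+2+1 = 28.
Year 1: $88,788 × 7/28 = $22,197. Book value $76,391.
Year 2: $88,788 × 6/28 = $19,026. Book value $57,365.
Year 3: $88,788 × 5/28 = $15,855. Book value $41,510.
Year 4: $88,788 × 4/28 = $12,684. Book value $28,826.
Year 5: $88,788 × 3/28 = $9,513. Book value $19,313.

$19,313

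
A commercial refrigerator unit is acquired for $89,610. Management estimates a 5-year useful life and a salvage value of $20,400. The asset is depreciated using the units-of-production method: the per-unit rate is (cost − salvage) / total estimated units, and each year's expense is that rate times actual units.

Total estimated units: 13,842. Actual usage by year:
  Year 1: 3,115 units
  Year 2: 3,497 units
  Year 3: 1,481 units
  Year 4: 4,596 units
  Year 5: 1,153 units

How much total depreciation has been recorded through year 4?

$63,445

Depreciable base = $89,610 − $20,400 = $69,210.
Rate = $69,210 / 13,842 units = $5 per unit.
Year 1: 3,115 × $5 = $15,575. Book value $74,035.
Year 2: 3,497 × $5 = $17,485. Book value $56,550.
Year 3: 1,481 × $5 = $7,405. Book value $49,145.
Year 4: 4,596 × $5 = $22,980. Book value $26,165.
Accumulated through year 4 = $89,610 − $26,165 = $63,445.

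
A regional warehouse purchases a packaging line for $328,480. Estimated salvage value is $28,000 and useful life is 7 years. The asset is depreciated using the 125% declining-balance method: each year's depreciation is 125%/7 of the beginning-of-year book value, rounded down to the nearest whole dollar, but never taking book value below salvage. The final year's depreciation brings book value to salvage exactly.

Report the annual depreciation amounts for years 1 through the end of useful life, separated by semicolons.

Depreciable base = $328,480 − $28,000 = $300,480.
Year 1: ⌊$328,480 × 125%/7⌋ = $58,657. Book value $269,823.
Year 2: ⌊$269,823 × 125%/7⌋ = $48,182. Book value $221,641.
Year 3: ⌊$221,641 × 125%/7⌋ = $39,578. Book value $182,063.
Year 4: ⌊$182,063 × 125%/7⌋ = $32,511. Book value $149,552.
Year 5: ⌊$149,552 × 125%/7⌋ = $26,705. Book value $122,847.
Year 6: ⌊$122,847 × 125%/7⌋ = $21,936. Book value $100,911.
Year 7 (final): $100,911 − $28,000 = $72,911. Book value $28,000.

$58,657; $48,182; $39,578; $32,511; $26,705; $21,936; $72,911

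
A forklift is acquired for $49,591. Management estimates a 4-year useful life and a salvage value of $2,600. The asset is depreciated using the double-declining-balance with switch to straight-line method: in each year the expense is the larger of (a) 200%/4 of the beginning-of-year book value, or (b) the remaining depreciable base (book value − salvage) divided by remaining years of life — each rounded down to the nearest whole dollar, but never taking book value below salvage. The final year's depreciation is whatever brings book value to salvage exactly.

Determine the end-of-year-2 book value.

$12,398

Depreciable base = $49,591 − $2,600 = $46,991.
Year 1: DB = ⌊$49,591 × 200%/4⌋ = $24,795; SL = ⌊$46,991/4⌋ = $11,747 → take DB $24,795. Book value $24,796.
Year 2: DB = ⌊$24,796 × 200%/4⌋ = $12,398; SL = ⌊$22,196/3⌋ = $7,398 → take DB $12,398. Book value $12,398.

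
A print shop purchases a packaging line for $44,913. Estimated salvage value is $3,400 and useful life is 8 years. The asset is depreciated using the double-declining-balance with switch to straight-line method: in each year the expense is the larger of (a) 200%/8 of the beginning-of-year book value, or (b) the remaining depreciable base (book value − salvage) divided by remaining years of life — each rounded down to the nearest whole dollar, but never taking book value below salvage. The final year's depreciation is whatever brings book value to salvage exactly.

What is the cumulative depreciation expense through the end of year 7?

Depreciable base = $44,913 − $3,400 = $41,513.
Year 1: DB = ⌊$44,913 × 200%/8⌋ = $11,228; SL = ⌊$41,513/8⌋ = $5,189 → take DB $11,228. Book value $33,685.
Year 2: DB = ⌊$33,685 × 200%/8⌋ = $8,421; SL = ⌊$30,285/7⌋ = $4,326 → take DB $8,421. Book value $25,264.
Year 3: DB = ⌊$25,264 × 200%/8⌋ = $6,316; SL = ⌊$21,864/6⌋ = $3,644 → take DB $6,316. Book value $18,948.
Year 4: DB = ⌊$18,948 × 200%/8⌋ = $4,737; SL = ⌊$15,548/5⌋ = $3,109 → take DB $4,737. Book value $14,211.
Year 5: DB = ⌊$14,211 × 200%/8⌋ = $3,552; SL = ⌊$10,811/4⌋ = $2,702 → take DB $3,552. Book value $10,659.
Year 6: DB = ⌊$10,659 × 200%/8⌋ = $2,664; SL = ⌊$7,259/3⌋ = $2,419 → take DB $2,664. Book value $7,995.
Year 7: DB = ⌊$7,995 × 200%/8⌋ = $1,998; SL = ⌊$4,595/2⌋ = $2,297 → take SL $2,297. Book value $5,698.
Accumulated through year 7 = $44,913 − $5,698 = $39,215.

$39,215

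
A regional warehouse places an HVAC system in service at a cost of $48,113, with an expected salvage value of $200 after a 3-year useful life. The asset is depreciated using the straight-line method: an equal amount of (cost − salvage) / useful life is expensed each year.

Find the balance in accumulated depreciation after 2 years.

$31,942

Depreciable base = $48,113 − $200 = $47,913.
Annual expense = $47,913 / 3 = $15,971.
End of year 1: book value $32,142.
End of year 2: book value $16,171.
Accumulated through year 2 = $48,113 − $16,171 = $31,942.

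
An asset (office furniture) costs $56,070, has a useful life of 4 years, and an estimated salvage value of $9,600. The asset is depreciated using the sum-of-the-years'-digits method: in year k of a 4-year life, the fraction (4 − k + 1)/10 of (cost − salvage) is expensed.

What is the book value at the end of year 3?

Depreciable base = $56,070 − $9,600 = $46,470.
Sum of the years' digits = 4+3+2+1 = 10.
Year 1: $46,470 × 4/10 = $18,588. Book value $37,482.
Year 2: $46,470 × 3/10 = $13,941. Book value $23,541.
Year 3: $46,470 × 2/10 = $9,294. Book value $14,247.

$14,247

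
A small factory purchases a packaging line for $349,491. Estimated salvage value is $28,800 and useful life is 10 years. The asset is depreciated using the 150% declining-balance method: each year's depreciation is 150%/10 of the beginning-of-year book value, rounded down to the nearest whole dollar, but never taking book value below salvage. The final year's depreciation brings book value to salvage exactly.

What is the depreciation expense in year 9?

$14,285

Depreciable base = $349,491 − $28,800 = $320,691.
Year 1: ⌊$349,491 × 150%/10⌋ = $52,423. Book value $297,068.
Year 2: ⌊$297,068 × 150%/10⌋ = $44,560. Book value $252,508.
Year 3: ⌊$252,508 × 150%/10⌋ = $37,876. Book value $214,632.
Year 4: ⌊$214,632 × 150%/10⌋ = $32,194. Book value $182,438.
Year 5: ⌊$182,438 × 150%/10⌋ = $27,365. Book value $155,073.
Year 6: ⌊$155,073 × 150%/10⌋ = $23,260. Book value $131,813.
Year 7: ⌊$131,813 × 150%/10⌋ = $19,771. Book value $112,042.
Year 8: ⌊$112,042 × 150%/10⌋ = $16,806. Book value $95,236.
Year 9: ⌊$95,236 × 150%/10⌋ = $14,285. Book value $80,951.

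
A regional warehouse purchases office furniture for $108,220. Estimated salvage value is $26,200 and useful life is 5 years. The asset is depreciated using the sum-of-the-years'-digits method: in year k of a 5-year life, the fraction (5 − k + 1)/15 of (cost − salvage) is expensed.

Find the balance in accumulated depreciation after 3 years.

Depreciable base = $108,220 − $26,200 = $82,020.
Sum of the years' digits = 5+4+3+2+1 = 15.
Year 1: $82,020 × 5/15 = $27,340. Book value $80,880.
Year 2: $82,020 × 4/15 = $21,872. Book value $59,008.
Year 3: $82,020 × 3/15 = $16,404. Book value $42,604.
Accumulated through year 3 = $108,220 − $42,604 = $65,616.

$65,616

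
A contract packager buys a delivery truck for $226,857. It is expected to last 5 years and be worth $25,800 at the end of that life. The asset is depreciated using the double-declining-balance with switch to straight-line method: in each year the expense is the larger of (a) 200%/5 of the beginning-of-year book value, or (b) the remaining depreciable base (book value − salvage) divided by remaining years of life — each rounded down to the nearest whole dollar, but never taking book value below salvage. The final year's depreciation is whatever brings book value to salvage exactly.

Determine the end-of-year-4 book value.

$29,402

Depreciable base = $226,857 − $25,800 = $201,057.
Year 1: DB = ⌊$226,857 × 200%/5⌋ = $90,742; SL = ⌊$201,057/5⌋ = $40,211 → take DB $90,742. Book value $136,115.
Year 2: DB = ⌊$136,115 × 200%/5⌋ = $54,446; SL = ⌊$110,315/4⌋ = $27,578 → take DB $54,446. Book value $81,669.
Year 3: DB = ⌊$81,669 × 200%/5⌋ = $32,667; SL = ⌊$55,869/3⌋ = $18,623 → take DB $32,667. Book value $49,002.
Year 4: DB = ⌊$49,002 × 200%/5⌋ = $19,600; SL = ⌊$23,202/2⌋ = $11,601 → take DB $19,600. Book value $29,402.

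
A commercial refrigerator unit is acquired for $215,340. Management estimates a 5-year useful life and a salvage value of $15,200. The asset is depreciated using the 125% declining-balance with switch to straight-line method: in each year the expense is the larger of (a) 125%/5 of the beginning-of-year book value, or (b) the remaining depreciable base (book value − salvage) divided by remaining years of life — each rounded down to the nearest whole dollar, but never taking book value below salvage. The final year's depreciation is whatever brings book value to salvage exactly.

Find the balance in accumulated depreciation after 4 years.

Depreciable base = $215,340 − $15,200 = $200,140.
Year 1: DB = ⌊$215,340 × 125%/5⌋ = $53,835; SL = ⌊$200,140/5⌋ = $40,028 → take DB $53,835. Book value $161,505.
Year 2: DB = ⌊$161,505 × 125%/5⌋ = $40,376; SL = ⌊$146,305/4⌋ = $36,576 → take DB $40,376. Book value $121,129.
Year 3: DB = ⌊$121,129 × 125%/5⌋ = $30,282; SL = ⌊$105,929/3⌋ = $35,309 → take SL $35,309. Book value $85,820.
Year 4: DB = ⌊$85,820 × 125%/5⌋ = $21,455; SL = ⌊$70,620/2⌋ = $35,310 → take SL $35,310. Book value $50,510.
Accumulated through year 4 = $215,340 − $50,510 = $164,830.

$164,830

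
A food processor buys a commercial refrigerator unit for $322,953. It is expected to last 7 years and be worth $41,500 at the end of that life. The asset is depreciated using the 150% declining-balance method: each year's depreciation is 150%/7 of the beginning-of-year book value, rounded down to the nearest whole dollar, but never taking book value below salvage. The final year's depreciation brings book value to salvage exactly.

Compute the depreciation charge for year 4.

Depreciable base = $322,953 − $41,500 = $281,453.
Year 1: ⌊$322,953 × 150%/7⌋ = $69,204. Book value $253,749.
Year 2: ⌊$253,749 × 150%/7⌋ = $54,374. Book value $199,375.
Year 3: ⌊$199,375 × 150%/7⌋ = $42,723. Book value $156,652.
Year 4: ⌊$156,652 × 150%/7⌋ = $33,568. Book value $123,084.

$33,568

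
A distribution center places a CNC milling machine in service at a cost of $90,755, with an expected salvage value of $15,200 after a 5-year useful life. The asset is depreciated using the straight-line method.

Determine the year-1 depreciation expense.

Depreciable base = $90,755 − $15,200 = $75,555.
Annual expense = $75,555 / 5 = $15,111.

$15,111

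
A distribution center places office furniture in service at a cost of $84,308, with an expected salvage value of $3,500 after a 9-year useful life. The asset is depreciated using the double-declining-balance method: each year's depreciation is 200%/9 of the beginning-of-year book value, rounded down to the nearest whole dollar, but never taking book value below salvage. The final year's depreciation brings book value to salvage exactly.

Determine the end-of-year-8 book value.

Depreciable base = $84,308 − $3,500 = $80,808.
Year 1: ⌊$84,308 × 200%/9⌋ = $18,735. Book value $65,573.
Year 2: ⌊$65,573 × 200%/9⌋ = $14,571. Book value $51,002.
Year 3: ⌊$51,002 × 200%/9⌋ = $11,333. Book value $39,669.
Year 4: ⌊$39,669 × 200%/9⌋ = $8,815. Book value $30,854.
Year 5: ⌊$30,854 × 200%/9⌋ = $6,856. Book value $23,998.
Year 6: ⌊$23,998 × 200%/9⌋ = $5,332. Book value $18,666.
Year 7: ⌊$18,666 × 200%/9⌋ = $4,148. Book value $14,518.
Year 8: ⌊$14,518 × 200%/9⌋ = $3,226. Book value $11,292.

$11,292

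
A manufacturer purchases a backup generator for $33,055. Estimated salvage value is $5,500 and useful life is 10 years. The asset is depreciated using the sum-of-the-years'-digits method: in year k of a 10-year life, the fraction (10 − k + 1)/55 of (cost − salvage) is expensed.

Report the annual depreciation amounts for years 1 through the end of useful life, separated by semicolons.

Depreciable base = $33,055 − $5,500 = $27,555.
Sum of the years' digits = 10+9+8+7+6+5+4+3+2+1 = 55.
Year 1: $27,555 × 10/55 = $5,010. Book value $28,045.
Year 2: $27,555 × 9/55 = $4,509. Book value $23,536.
Year 3: $27,555 × 8/55 = $4,008. Book value $19,528.
Year 4: $27,555 × 7/55 = $3,507. Book value $16,021.
Year 5: $27,555 × 6/55 = $3,006. Book value $13,015.
Year 6: $27,555 × 5/55 = $2,505. Book value $10,510.
Year 7: $27,555 × 4/55 = $2,004. Book value $8,506.
Year 8: $27,555 × 3/55 = $1,503. Book value $7,003.
Year 9: $27,555 × 2/55 = $1,002. Book value $6,001.
Year 10: $27,555 × 1/55 = $501. Book value $5,500.

$5,010; $4,509; $4,008; $3,507; $3,006; $2,505; $2,004; $1,503; $1,002; $501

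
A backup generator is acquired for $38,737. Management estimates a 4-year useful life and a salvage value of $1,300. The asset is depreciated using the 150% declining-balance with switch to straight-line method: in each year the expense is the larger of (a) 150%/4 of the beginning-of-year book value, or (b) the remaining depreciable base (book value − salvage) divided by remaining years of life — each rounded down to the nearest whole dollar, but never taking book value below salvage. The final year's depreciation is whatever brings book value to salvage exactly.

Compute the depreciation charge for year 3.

$6,916

Depreciable base = $38,737 − $1,300 = $37,437.
Year 1: DB = ⌊$38,737 × 150%/4⌋ = $14,526; SL = ⌊$37,437/4⌋ = $9,359 → take DB $14,526. Book value $24,211.
Year 2: DB = ⌊$24,211 × 150%/4⌋ = $9,079; SL = ⌊$22,911/3⌋ = $7,637 → take DB $9,079. Book value $15,132.
Year 3: DB = ⌊$15,132 × 150%/4⌋ = $5,674; SL = ⌊$13,832/2⌋ = $6,916 → take SL $6,916. Book value $8,216.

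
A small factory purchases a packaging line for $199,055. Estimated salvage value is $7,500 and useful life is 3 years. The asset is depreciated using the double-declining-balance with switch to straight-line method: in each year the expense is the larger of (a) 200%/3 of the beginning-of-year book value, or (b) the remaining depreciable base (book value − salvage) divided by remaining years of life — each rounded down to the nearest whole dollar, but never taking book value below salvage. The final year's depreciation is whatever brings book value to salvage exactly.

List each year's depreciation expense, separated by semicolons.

Depreciable base = $199,055 − $7,500 = $191,555.
Year 1: DB = ⌊$199,055 × 200%/3⌋ = $132,703; SL = ⌊$191,555/3⌋ = $63,851 → take DB $132,703. Book value $66,352.
Year 2: DB = ⌊$66,352 × 200%/3⌋ = $44,234; SL = ⌊$58,852/2⌋ = $29,426 → take DB $44,234. Book value $22,118.
Year 3 (final): $22,118 − $7,500 = $14,618. Book value $7,500.

$132,703; $44,234; $14,618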